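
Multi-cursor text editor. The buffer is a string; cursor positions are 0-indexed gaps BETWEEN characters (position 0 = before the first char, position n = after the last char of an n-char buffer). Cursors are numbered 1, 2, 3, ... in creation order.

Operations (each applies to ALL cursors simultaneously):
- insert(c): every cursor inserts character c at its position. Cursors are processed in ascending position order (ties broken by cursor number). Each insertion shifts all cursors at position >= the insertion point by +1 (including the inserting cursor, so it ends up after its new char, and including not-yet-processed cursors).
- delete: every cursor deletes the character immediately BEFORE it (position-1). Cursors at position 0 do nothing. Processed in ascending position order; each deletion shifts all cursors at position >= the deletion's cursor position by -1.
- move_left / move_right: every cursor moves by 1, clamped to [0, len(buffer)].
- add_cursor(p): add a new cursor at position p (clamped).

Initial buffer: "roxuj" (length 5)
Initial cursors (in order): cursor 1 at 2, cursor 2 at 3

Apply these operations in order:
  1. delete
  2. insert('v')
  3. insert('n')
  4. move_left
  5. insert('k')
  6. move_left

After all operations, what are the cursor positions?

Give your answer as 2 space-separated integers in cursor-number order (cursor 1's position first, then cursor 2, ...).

Answer: 5 5

Derivation:
After op 1 (delete): buffer="ruj" (len 3), cursors c1@1 c2@1, authorship ...
After op 2 (insert('v')): buffer="rvvuj" (len 5), cursors c1@3 c2@3, authorship .12..
After op 3 (insert('n')): buffer="rvvnnuj" (len 7), cursors c1@5 c2@5, authorship .1212..
After op 4 (move_left): buffer="rvvnnuj" (len 7), cursors c1@4 c2@4, authorship .1212..
After op 5 (insert('k')): buffer="rvvnkknuj" (len 9), cursors c1@6 c2@6, authorship .121122..
After op 6 (move_left): buffer="rvvnkknuj" (len 9), cursors c1@5 c2@5, authorship .121122..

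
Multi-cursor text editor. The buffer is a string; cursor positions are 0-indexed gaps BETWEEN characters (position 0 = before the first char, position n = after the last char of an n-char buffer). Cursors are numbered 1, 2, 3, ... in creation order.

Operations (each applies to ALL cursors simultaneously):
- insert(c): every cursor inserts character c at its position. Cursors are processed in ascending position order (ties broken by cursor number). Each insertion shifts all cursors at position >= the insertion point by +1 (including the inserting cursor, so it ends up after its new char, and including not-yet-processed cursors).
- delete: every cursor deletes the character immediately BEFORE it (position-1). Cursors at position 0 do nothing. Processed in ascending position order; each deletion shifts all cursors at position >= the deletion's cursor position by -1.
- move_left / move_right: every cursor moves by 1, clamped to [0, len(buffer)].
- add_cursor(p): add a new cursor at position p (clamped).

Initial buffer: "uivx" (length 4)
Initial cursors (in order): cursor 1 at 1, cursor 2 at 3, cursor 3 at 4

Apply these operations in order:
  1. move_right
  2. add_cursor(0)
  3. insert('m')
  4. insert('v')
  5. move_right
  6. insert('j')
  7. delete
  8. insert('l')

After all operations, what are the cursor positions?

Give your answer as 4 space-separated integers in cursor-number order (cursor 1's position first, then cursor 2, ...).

Answer: 9 16 16 4

Derivation:
After op 1 (move_right): buffer="uivx" (len 4), cursors c1@2 c2@4 c3@4, authorship ....
After op 2 (add_cursor(0)): buffer="uivx" (len 4), cursors c4@0 c1@2 c2@4 c3@4, authorship ....
After op 3 (insert('m')): buffer="muimvxmm" (len 8), cursors c4@1 c1@4 c2@8 c3@8, authorship 4..1..23
After op 4 (insert('v')): buffer="mvuimvvxmmvv" (len 12), cursors c4@2 c1@6 c2@12 c3@12, authorship 44..11..2323
After op 5 (move_right): buffer="mvuimvvxmmvv" (len 12), cursors c4@3 c1@7 c2@12 c3@12, authorship 44..11..2323
After op 6 (insert('j')): buffer="mvujimvvjxmmvvjj" (len 16), cursors c4@4 c1@9 c2@16 c3@16, authorship 44.4.11.1.232323
After op 7 (delete): buffer="mvuimvvxmmvv" (len 12), cursors c4@3 c1@7 c2@12 c3@12, authorship 44..11..2323
After op 8 (insert('l')): buffer="mvulimvvlxmmvvll" (len 16), cursors c4@4 c1@9 c2@16 c3@16, authorship 44.4.11.1.232323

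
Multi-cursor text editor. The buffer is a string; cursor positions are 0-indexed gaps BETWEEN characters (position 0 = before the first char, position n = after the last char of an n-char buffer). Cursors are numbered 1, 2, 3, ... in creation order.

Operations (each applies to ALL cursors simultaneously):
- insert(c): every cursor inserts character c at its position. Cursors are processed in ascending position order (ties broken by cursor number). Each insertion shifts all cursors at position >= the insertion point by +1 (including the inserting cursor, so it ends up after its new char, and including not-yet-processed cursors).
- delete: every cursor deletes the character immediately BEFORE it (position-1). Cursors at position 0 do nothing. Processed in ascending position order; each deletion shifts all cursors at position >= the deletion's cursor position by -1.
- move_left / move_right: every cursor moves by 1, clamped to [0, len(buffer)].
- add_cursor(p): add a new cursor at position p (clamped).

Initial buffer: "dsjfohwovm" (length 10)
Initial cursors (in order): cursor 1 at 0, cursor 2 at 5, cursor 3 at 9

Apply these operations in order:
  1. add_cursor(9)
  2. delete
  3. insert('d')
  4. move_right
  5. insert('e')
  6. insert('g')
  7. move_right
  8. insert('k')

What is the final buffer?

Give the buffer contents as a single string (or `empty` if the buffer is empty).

Answer: ddegskjfdhegwkddmeeggkk

Derivation:
After op 1 (add_cursor(9)): buffer="dsjfohwovm" (len 10), cursors c1@0 c2@5 c3@9 c4@9, authorship ..........
After op 2 (delete): buffer="dsjfhwm" (len 7), cursors c1@0 c2@4 c3@6 c4@6, authorship .......
After op 3 (insert('d')): buffer="ddsjfdhwddm" (len 11), cursors c1@1 c2@6 c3@10 c4@10, authorship 1....2..34.
After op 4 (move_right): buffer="ddsjfdhwddm" (len 11), cursors c1@2 c2@7 c3@11 c4@11, authorship 1....2..34.
After op 5 (insert('e')): buffer="ddesjfdhewddmee" (len 15), cursors c1@3 c2@9 c3@15 c4@15, authorship 1.1...2.2.34.34
After op 6 (insert('g')): buffer="ddegsjfdhegwddmeegg" (len 19), cursors c1@4 c2@11 c3@19 c4@19, authorship 1.11...2.22.34.3434
After op 7 (move_right): buffer="ddegsjfdhegwddmeegg" (len 19), cursors c1@5 c2@12 c3@19 c4@19, authorship 1.11...2.22.34.3434
After op 8 (insert('k')): buffer="ddegskjfdhegwkddmeeggkk" (len 23), cursors c1@6 c2@14 c3@23 c4@23, authorship 1.11.1..2.22.234.343434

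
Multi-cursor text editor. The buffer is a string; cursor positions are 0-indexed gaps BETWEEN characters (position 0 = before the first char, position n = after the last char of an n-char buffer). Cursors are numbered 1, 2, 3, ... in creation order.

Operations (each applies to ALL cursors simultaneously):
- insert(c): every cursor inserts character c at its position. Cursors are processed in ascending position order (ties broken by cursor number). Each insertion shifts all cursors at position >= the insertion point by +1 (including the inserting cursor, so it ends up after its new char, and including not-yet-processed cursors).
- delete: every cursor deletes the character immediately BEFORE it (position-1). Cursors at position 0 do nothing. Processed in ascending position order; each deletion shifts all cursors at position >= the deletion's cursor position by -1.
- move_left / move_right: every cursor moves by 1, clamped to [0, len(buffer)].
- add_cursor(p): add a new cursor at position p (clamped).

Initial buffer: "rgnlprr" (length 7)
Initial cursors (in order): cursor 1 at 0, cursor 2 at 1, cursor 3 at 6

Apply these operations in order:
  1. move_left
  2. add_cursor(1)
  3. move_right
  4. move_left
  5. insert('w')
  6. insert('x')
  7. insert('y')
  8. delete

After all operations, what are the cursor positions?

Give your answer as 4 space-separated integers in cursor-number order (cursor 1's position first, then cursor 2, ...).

Answer: 4 4 13 7

Derivation:
After op 1 (move_left): buffer="rgnlprr" (len 7), cursors c1@0 c2@0 c3@5, authorship .......
After op 2 (add_cursor(1)): buffer="rgnlprr" (len 7), cursors c1@0 c2@0 c4@1 c3@5, authorship .......
After op 3 (move_right): buffer="rgnlprr" (len 7), cursors c1@1 c2@1 c4@2 c3@6, authorship .......
After op 4 (move_left): buffer="rgnlprr" (len 7), cursors c1@0 c2@0 c4@1 c3@5, authorship .......
After op 5 (insert('w')): buffer="wwrwgnlpwrr" (len 11), cursors c1@2 c2@2 c4@4 c3@9, authorship 12.4....3..
After op 6 (insert('x')): buffer="wwxxrwxgnlpwxrr" (len 15), cursors c1@4 c2@4 c4@7 c3@13, authorship 1212.44....33..
After op 7 (insert('y')): buffer="wwxxyyrwxygnlpwxyrr" (len 19), cursors c1@6 c2@6 c4@10 c3@17, authorship 121212.444....333..
After op 8 (delete): buffer="wwxxrwxgnlpwxrr" (len 15), cursors c1@4 c2@4 c4@7 c3@13, authorship 1212.44....33..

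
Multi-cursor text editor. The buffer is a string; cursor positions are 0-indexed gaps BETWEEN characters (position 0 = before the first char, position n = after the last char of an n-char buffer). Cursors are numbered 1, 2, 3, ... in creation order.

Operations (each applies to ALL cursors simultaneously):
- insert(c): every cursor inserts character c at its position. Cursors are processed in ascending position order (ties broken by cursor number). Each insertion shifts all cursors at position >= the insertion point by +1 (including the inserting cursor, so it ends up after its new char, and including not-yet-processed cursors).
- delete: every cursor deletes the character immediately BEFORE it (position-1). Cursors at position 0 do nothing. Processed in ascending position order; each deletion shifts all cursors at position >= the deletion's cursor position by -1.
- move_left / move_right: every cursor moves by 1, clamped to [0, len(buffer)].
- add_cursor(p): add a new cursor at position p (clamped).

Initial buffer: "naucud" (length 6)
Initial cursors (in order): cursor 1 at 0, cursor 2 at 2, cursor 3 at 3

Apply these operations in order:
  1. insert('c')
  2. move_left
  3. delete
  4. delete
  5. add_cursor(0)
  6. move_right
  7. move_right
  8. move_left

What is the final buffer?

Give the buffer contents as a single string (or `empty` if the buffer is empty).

Answer: cccud

Derivation:
After op 1 (insert('c')): buffer="cnacuccud" (len 9), cursors c1@1 c2@4 c3@6, authorship 1..2.3...
After op 2 (move_left): buffer="cnacuccud" (len 9), cursors c1@0 c2@3 c3@5, authorship 1..2.3...
After op 3 (delete): buffer="cncccud" (len 7), cursors c1@0 c2@2 c3@3, authorship 1.23...
After op 4 (delete): buffer="cccud" (len 5), cursors c1@0 c2@1 c3@1, authorship 13...
After op 5 (add_cursor(0)): buffer="cccud" (len 5), cursors c1@0 c4@0 c2@1 c3@1, authorship 13...
After op 6 (move_right): buffer="cccud" (len 5), cursors c1@1 c4@1 c2@2 c3@2, authorship 13...
After op 7 (move_right): buffer="cccud" (len 5), cursors c1@2 c4@2 c2@3 c3@3, authorship 13...
After op 8 (move_left): buffer="cccud" (len 5), cursors c1@1 c4@1 c2@2 c3@2, authorship 13...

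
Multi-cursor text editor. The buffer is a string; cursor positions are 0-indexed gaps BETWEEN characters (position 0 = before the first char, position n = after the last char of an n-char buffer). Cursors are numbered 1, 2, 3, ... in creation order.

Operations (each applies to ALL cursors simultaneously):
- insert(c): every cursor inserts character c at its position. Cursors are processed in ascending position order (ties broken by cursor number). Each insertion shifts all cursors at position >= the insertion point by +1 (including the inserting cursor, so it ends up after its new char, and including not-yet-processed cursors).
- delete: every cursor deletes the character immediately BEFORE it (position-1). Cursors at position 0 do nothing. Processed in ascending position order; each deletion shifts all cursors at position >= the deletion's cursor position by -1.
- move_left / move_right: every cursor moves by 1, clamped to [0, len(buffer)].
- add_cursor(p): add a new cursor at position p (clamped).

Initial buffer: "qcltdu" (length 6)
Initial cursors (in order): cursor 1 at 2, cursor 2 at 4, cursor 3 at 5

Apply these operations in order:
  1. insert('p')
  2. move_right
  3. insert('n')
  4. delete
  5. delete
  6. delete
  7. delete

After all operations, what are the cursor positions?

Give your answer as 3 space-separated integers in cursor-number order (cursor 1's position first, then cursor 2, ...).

After op 1 (insert('p')): buffer="qcpltpdpu" (len 9), cursors c1@3 c2@6 c3@8, authorship ..1..2.3.
After op 2 (move_right): buffer="qcpltpdpu" (len 9), cursors c1@4 c2@7 c3@9, authorship ..1..2.3.
After op 3 (insert('n')): buffer="qcplntpdnpun" (len 12), cursors c1@5 c2@9 c3@12, authorship ..1.1.2.23.3
After op 4 (delete): buffer="qcpltpdpu" (len 9), cursors c1@4 c2@7 c3@9, authorship ..1..2.3.
After op 5 (delete): buffer="qcptpp" (len 6), cursors c1@3 c2@5 c3@6, authorship ..1.23
After op 6 (delete): buffer="qct" (len 3), cursors c1@2 c2@3 c3@3, authorship ...
After op 7 (delete): buffer="" (len 0), cursors c1@0 c2@0 c3@0, authorship 

Answer: 0 0 0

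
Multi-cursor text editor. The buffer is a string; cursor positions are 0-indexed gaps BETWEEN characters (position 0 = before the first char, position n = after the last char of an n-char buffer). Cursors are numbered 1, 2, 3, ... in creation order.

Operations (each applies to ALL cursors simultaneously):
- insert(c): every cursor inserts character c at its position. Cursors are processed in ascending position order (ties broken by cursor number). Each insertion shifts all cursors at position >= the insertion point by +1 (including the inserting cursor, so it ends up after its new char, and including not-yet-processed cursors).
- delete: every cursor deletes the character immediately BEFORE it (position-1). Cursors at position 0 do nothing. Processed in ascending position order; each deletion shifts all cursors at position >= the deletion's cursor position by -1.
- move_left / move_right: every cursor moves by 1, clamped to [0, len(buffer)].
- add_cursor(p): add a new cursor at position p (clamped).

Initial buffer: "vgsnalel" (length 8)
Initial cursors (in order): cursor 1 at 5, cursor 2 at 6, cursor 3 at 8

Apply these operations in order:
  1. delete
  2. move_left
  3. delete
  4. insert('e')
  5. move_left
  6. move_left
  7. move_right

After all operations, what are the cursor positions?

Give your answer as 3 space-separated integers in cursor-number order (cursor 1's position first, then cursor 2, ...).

After op 1 (delete): buffer="vgsne" (len 5), cursors c1@4 c2@4 c3@5, authorship .....
After op 2 (move_left): buffer="vgsne" (len 5), cursors c1@3 c2@3 c3@4, authorship .....
After op 3 (delete): buffer="ve" (len 2), cursors c1@1 c2@1 c3@1, authorship ..
After op 4 (insert('e')): buffer="veeee" (len 5), cursors c1@4 c2@4 c3@4, authorship .123.
After op 5 (move_left): buffer="veeee" (len 5), cursors c1@3 c2@3 c3@3, authorship .123.
After op 6 (move_left): buffer="veeee" (len 5), cursors c1@2 c2@2 c3@2, authorship .123.
After op 7 (move_right): buffer="veeee" (len 5), cursors c1@3 c2@3 c3@3, authorship .123.

Answer: 3 3 3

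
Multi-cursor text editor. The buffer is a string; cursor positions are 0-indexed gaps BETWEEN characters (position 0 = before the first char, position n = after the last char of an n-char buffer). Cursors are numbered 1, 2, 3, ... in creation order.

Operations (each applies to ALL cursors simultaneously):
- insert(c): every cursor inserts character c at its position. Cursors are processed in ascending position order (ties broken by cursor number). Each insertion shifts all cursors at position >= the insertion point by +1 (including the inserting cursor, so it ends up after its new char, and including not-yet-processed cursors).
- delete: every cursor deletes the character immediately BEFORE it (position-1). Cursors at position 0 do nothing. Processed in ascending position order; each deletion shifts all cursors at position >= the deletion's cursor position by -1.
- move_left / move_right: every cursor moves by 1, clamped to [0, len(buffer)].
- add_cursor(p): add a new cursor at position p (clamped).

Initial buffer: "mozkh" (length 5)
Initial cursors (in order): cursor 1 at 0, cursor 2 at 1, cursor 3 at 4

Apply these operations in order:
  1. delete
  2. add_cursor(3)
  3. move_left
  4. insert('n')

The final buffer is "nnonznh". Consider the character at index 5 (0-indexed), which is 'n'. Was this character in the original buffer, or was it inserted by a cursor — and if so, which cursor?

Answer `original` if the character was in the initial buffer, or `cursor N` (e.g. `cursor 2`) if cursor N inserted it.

After op 1 (delete): buffer="ozh" (len 3), cursors c1@0 c2@0 c3@2, authorship ...
After op 2 (add_cursor(3)): buffer="ozh" (len 3), cursors c1@0 c2@0 c3@2 c4@3, authorship ...
After op 3 (move_left): buffer="ozh" (len 3), cursors c1@0 c2@0 c3@1 c4@2, authorship ...
After op 4 (insert('n')): buffer="nnonznh" (len 7), cursors c1@2 c2@2 c3@4 c4@6, authorship 12.3.4.
Authorship (.=original, N=cursor N): 1 2 . 3 . 4 .
Index 5: author = 4

Answer: cursor 4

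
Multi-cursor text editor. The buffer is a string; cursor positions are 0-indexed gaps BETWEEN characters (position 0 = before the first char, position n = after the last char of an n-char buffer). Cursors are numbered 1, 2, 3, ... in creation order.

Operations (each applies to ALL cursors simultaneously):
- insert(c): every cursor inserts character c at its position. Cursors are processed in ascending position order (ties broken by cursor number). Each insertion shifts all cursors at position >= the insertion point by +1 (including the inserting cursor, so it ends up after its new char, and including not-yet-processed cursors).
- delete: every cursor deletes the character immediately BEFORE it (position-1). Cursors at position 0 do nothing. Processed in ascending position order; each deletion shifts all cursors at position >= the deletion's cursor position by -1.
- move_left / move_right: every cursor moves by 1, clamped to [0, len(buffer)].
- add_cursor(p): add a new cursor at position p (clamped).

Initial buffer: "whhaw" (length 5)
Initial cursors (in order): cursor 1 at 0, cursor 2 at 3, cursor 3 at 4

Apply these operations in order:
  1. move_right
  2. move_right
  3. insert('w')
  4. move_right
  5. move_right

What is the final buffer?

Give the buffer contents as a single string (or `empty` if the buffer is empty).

Answer: whwhawww

Derivation:
After op 1 (move_right): buffer="whhaw" (len 5), cursors c1@1 c2@4 c3@5, authorship .....
After op 2 (move_right): buffer="whhaw" (len 5), cursors c1@2 c2@5 c3@5, authorship .....
After op 3 (insert('w')): buffer="whwhawww" (len 8), cursors c1@3 c2@8 c3@8, authorship ..1...23
After op 4 (move_right): buffer="whwhawww" (len 8), cursors c1@4 c2@8 c3@8, authorship ..1...23
After op 5 (move_right): buffer="whwhawww" (len 8), cursors c1@5 c2@8 c3@8, authorship ..1...23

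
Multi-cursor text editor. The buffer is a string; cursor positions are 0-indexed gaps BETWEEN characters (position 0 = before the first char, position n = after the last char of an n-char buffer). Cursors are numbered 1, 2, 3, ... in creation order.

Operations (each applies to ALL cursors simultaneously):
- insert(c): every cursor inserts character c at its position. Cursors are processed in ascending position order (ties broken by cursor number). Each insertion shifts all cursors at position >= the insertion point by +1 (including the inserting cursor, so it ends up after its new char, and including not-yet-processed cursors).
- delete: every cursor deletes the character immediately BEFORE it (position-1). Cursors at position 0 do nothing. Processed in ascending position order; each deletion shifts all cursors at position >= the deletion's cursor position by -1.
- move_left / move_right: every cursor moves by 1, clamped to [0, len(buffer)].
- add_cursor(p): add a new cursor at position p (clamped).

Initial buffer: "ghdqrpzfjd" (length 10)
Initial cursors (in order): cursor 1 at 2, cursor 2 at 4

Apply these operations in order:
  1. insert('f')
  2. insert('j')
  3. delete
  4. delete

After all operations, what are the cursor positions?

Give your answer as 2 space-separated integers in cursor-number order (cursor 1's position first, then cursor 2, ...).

Answer: 2 4

Derivation:
After op 1 (insert('f')): buffer="ghfdqfrpzfjd" (len 12), cursors c1@3 c2@6, authorship ..1..2......
After op 2 (insert('j')): buffer="ghfjdqfjrpzfjd" (len 14), cursors c1@4 c2@8, authorship ..11..22......
After op 3 (delete): buffer="ghfdqfrpzfjd" (len 12), cursors c1@3 c2@6, authorship ..1..2......
After op 4 (delete): buffer="ghdqrpzfjd" (len 10), cursors c1@2 c2@4, authorship ..........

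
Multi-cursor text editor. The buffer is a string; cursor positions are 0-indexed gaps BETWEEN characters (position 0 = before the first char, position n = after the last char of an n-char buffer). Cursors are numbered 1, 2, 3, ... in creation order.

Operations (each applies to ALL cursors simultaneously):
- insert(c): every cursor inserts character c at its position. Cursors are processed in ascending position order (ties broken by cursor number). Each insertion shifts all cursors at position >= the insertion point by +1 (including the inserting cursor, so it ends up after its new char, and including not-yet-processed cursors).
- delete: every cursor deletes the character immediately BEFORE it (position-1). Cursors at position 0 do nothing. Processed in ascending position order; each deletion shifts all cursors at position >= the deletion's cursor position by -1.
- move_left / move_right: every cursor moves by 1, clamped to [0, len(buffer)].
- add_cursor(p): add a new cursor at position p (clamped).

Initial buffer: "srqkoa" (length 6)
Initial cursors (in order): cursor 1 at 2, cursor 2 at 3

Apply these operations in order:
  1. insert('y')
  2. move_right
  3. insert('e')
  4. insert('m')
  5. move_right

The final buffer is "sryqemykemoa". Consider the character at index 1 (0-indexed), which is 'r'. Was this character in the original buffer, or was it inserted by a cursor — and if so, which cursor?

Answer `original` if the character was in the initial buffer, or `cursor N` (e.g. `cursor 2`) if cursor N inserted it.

Answer: original

Derivation:
After op 1 (insert('y')): buffer="sryqykoa" (len 8), cursors c1@3 c2@5, authorship ..1.2...
After op 2 (move_right): buffer="sryqykoa" (len 8), cursors c1@4 c2@6, authorship ..1.2...
After op 3 (insert('e')): buffer="sryqeykeoa" (len 10), cursors c1@5 c2@8, authorship ..1.12.2..
After op 4 (insert('m')): buffer="sryqemykemoa" (len 12), cursors c1@6 c2@10, authorship ..1.112.22..
After op 5 (move_right): buffer="sryqemykemoa" (len 12), cursors c1@7 c2@11, authorship ..1.112.22..
Authorship (.=original, N=cursor N): . . 1 . 1 1 2 . 2 2 . .
Index 1: author = original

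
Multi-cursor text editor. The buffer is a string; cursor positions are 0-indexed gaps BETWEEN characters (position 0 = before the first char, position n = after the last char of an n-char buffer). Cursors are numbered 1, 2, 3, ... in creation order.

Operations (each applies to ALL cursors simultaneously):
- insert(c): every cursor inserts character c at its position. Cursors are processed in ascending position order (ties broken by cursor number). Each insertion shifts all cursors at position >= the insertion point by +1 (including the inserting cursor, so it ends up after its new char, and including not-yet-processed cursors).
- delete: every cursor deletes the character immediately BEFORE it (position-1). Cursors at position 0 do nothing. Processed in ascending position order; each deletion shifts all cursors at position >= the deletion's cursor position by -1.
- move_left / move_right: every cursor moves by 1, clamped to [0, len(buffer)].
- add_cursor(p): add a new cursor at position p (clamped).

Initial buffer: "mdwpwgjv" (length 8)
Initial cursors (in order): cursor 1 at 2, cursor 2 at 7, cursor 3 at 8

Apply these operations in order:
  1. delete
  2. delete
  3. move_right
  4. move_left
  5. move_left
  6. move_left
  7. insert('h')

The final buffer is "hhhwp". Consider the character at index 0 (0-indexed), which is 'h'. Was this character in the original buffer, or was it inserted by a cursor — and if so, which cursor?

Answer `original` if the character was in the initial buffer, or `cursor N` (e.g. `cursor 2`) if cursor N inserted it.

After op 1 (delete): buffer="mwpwg" (len 5), cursors c1@1 c2@5 c3@5, authorship .....
After op 2 (delete): buffer="wp" (len 2), cursors c1@0 c2@2 c3@2, authorship ..
After op 3 (move_right): buffer="wp" (len 2), cursors c1@1 c2@2 c3@2, authorship ..
After op 4 (move_left): buffer="wp" (len 2), cursors c1@0 c2@1 c3@1, authorship ..
After op 5 (move_left): buffer="wp" (len 2), cursors c1@0 c2@0 c3@0, authorship ..
After op 6 (move_left): buffer="wp" (len 2), cursors c1@0 c2@0 c3@0, authorship ..
After op 7 (insert('h')): buffer="hhhwp" (len 5), cursors c1@3 c2@3 c3@3, authorship 123..
Authorship (.=original, N=cursor N): 1 2 3 . .
Index 0: author = 1

Answer: cursor 1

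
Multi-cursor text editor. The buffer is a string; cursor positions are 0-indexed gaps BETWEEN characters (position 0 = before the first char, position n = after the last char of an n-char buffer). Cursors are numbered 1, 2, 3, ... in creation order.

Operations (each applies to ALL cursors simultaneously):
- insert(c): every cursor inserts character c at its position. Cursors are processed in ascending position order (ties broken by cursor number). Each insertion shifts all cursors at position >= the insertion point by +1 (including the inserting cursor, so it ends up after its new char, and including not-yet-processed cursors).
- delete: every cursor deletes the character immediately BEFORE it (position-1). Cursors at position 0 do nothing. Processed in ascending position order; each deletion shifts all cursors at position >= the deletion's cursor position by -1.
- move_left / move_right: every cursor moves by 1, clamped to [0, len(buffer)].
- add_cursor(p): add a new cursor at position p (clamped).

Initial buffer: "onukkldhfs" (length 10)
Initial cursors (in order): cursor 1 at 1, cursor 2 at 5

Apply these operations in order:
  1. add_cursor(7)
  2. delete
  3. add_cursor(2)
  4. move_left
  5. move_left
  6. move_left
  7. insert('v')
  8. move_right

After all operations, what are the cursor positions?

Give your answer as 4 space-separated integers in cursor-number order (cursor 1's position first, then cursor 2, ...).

After op 1 (add_cursor(7)): buffer="onukkldhfs" (len 10), cursors c1@1 c2@5 c3@7, authorship ..........
After op 2 (delete): buffer="nuklhfs" (len 7), cursors c1@0 c2@3 c3@4, authorship .......
After op 3 (add_cursor(2)): buffer="nuklhfs" (len 7), cursors c1@0 c4@2 c2@3 c3@4, authorship .......
After op 4 (move_left): buffer="nuklhfs" (len 7), cursors c1@0 c4@1 c2@2 c3@3, authorship .......
After op 5 (move_left): buffer="nuklhfs" (len 7), cursors c1@0 c4@0 c2@1 c3@2, authorship .......
After op 6 (move_left): buffer="nuklhfs" (len 7), cursors c1@0 c2@0 c4@0 c3@1, authorship .......
After op 7 (insert('v')): buffer="vvvnvuklhfs" (len 11), cursors c1@3 c2@3 c4@3 c3@5, authorship 124.3......
After op 8 (move_right): buffer="vvvnvuklhfs" (len 11), cursors c1@4 c2@4 c4@4 c3@6, authorship 124.3......

Answer: 4 4 6 4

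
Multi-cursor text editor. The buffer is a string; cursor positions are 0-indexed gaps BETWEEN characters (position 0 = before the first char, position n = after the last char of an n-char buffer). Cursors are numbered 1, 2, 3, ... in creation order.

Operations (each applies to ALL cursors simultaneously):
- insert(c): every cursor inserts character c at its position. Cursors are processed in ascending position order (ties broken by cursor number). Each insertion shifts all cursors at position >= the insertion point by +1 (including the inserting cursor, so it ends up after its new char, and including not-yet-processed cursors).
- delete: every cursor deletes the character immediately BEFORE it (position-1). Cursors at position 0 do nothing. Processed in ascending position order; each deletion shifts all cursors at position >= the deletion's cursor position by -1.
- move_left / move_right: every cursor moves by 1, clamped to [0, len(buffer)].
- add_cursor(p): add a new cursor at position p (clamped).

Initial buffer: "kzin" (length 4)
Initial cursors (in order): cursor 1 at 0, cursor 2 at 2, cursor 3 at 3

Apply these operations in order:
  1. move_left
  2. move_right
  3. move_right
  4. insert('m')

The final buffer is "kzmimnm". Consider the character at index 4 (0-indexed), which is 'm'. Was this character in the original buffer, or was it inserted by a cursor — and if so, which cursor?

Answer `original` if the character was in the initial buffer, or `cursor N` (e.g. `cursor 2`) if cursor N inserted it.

Answer: cursor 2

Derivation:
After op 1 (move_left): buffer="kzin" (len 4), cursors c1@0 c2@1 c3@2, authorship ....
After op 2 (move_right): buffer="kzin" (len 4), cursors c1@1 c2@2 c3@3, authorship ....
After op 3 (move_right): buffer="kzin" (len 4), cursors c1@2 c2@3 c3@4, authorship ....
After op 4 (insert('m')): buffer="kzmimnm" (len 7), cursors c1@3 c2@5 c3@7, authorship ..1.2.3
Authorship (.=original, N=cursor N): . . 1 . 2 . 3
Index 4: author = 2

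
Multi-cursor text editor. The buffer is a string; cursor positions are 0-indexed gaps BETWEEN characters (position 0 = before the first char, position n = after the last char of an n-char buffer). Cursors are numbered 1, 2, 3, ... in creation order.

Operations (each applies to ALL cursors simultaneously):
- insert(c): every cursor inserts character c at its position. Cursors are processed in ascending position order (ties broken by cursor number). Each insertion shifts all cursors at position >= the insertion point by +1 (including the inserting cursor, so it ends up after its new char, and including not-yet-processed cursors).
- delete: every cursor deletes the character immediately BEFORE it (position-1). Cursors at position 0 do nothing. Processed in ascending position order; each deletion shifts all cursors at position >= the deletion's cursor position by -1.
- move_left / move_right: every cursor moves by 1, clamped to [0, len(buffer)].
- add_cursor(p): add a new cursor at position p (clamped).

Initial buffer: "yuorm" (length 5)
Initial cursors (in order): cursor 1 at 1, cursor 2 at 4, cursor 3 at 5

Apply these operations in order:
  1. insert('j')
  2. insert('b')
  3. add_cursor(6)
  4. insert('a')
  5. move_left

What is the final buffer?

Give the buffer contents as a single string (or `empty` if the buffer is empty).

After op 1 (insert('j')): buffer="yjuorjmj" (len 8), cursors c1@2 c2@6 c3@8, authorship .1...2.3
After op 2 (insert('b')): buffer="yjbuorjbmjb" (len 11), cursors c1@3 c2@8 c3@11, authorship .11...22.33
After op 3 (add_cursor(6)): buffer="yjbuorjbmjb" (len 11), cursors c1@3 c4@6 c2@8 c3@11, authorship .11...22.33
After op 4 (insert('a')): buffer="yjbauorajbamjba" (len 15), cursors c1@4 c4@8 c2@11 c3@15, authorship .111...4222.333
After op 5 (move_left): buffer="yjbauorajbamjba" (len 15), cursors c1@3 c4@7 c2@10 c3@14, authorship .111...4222.333

Answer: yjbauorajbamjba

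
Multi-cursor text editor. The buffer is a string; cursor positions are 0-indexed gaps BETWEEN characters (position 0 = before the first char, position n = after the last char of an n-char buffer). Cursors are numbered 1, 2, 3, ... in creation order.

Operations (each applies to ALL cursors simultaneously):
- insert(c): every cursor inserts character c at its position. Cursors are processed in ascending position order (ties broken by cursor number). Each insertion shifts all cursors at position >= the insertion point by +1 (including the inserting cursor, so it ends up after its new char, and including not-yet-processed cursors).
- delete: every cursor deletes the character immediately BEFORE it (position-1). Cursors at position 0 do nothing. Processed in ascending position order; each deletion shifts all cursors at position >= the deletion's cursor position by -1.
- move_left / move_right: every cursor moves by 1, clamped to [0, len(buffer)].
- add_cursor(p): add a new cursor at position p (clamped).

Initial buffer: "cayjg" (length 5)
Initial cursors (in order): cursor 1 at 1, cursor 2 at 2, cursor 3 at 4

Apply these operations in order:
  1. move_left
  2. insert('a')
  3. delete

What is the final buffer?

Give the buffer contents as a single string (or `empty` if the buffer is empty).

Answer: cayjg

Derivation:
After op 1 (move_left): buffer="cayjg" (len 5), cursors c1@0 c2@1 c3@3, authorship .....
After op 2 (insert('a')): buffer="acaayajg" (len 8), cursors c1@1 c2@3 c3@6, authorship 1.2..3..
After op 3 (delete): buffer="cayjg" (len 5), cursors c1@0 c2@1 c3@3, authorship .....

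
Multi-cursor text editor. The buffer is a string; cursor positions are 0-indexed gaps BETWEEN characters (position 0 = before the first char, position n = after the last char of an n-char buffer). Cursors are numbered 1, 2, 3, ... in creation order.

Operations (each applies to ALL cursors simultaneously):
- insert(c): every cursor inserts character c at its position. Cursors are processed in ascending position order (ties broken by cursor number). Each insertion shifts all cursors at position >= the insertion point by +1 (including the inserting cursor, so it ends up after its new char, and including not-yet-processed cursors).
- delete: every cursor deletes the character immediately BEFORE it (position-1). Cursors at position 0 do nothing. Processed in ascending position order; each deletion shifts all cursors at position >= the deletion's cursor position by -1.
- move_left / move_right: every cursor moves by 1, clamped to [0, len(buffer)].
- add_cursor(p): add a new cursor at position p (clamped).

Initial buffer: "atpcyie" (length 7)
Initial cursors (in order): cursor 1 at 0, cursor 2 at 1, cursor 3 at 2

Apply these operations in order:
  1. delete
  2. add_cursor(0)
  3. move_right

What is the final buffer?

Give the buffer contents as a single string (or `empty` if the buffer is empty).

Answer: pcyie

Derivation:
After op 1 (delete): buffer="pcyie" (len 5), cursors c1@0 c2@0 c3@0, authorship .....
After op 2 (add_cursor(0)): buffer="pcyie" (len 5), cursors c1@0 c2@0 c3@0 c4@0, authorship .....
After op 3 (move_right): buffer="pcyie" (len 5), cursors c1@1 c2@1 c3@1 c4@1, authorship .....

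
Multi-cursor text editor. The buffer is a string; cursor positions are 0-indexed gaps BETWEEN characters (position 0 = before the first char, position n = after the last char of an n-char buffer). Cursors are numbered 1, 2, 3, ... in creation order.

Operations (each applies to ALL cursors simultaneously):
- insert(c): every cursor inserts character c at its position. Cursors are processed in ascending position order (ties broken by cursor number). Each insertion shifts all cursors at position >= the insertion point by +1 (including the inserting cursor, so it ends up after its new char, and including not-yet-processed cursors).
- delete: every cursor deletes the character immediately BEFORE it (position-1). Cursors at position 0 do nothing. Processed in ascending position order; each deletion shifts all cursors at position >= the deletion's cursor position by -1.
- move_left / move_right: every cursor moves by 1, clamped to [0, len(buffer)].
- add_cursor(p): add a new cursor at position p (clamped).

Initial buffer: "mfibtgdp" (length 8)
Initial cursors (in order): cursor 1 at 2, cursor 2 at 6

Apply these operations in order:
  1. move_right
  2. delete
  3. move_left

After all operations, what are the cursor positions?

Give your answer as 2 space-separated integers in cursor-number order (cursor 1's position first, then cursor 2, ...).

Answer: 1 4

Derivation:
After op 1 (move_right): buffer="mfibtgdp" (len 8), cursors c1@3 c2@7, authorship ........
After op 2 (delete): buffer="mfbtgp" (len 6), cursors c1@2 c2@5, authorship ......
After op 3 (move_left): buffer="mfbtgp" (len 6), cursors c1@1 c2@4, authorship ......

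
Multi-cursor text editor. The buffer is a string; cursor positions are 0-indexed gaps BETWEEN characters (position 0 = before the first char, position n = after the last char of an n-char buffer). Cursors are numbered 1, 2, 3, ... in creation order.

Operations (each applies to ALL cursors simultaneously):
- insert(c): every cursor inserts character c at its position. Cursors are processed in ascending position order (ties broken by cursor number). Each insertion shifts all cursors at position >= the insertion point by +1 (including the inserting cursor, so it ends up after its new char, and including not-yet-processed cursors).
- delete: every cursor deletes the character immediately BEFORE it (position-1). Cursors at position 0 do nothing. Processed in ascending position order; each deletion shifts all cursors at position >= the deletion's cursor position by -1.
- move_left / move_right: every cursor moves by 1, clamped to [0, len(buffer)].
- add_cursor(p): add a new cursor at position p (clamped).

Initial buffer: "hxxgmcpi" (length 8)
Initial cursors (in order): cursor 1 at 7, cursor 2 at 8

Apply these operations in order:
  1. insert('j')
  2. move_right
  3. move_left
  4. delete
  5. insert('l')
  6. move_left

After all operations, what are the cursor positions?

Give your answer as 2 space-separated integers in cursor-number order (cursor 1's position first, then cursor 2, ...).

Answer: 8 8

Derivation:
After op 1 (insert('j')): buffer="hxxgmcpjij" (len 10), cursors c1@8 c2@10, authorship .......1.2
After op 2 (move_right): buffer="hxxgmcpjij" (len 10), cursors c1@9 c2@10, authorship .......1.2
After op 3 (move_left): buffer="hxxgmcpjij" (len 10), cursors c1@8 c2@9, authorship .......1.2
After op 4 (delete): buffer="hxxgmcpj" (len 8), cursors c1@7 c2@7, authorship .......2
After op 5 (insert('l')): buffer="hxxgmcpllj" (len 10), cursors c1@9 c2@9, authorship .......122
After op 6 (move_left): buffer="hxxgmcpllj" (len 10), cursors c1@8 c2@8, authorship .......122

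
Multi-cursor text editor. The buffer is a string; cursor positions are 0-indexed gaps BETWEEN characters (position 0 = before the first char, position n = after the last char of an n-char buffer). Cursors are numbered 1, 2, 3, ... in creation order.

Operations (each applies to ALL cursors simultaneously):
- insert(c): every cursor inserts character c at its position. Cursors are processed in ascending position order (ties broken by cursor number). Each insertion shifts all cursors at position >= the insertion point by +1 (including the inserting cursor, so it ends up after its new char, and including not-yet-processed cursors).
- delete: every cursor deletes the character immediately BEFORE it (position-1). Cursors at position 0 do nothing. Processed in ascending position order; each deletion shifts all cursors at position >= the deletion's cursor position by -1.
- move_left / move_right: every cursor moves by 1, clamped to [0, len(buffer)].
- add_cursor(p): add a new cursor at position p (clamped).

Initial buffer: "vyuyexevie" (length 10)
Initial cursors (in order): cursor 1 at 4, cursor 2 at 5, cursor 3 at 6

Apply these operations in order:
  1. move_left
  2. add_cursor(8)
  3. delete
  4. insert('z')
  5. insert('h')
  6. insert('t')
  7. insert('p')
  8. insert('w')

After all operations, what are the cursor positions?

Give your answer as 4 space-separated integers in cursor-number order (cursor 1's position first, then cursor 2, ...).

After op 1 (move_left): buffer="vyuyexevie" (len 10), cursors c1@3 c2@4 c3@5, authorship ..........
After op 2 (add_cursor(8)): buffer="vyuyexevie" (len 10), cursors c1@3 c2@4 c3@5 c4@8, authorship ..........
After op 3 (delete): buffer="vyxeie" (len 6), cursors c1@2 c2@2 c3@2 c4@4, authorship ......
After op 4 (insert('z')): buffer="vyzzzxezie" (len 10), cursors c1@5 c2@5 c3@5 c4@8, authorship ..123..4..
After op 5 (insert('h')): buffer="vyzzzhhhxezhie" (len 14), cursors c1@8 c2@8 c3@8 c4@12, authorship ..123123..44..
After op 6 (insert('t')): buffer="vyzzzhhhtttxezhtie" (len 18), cursors c1@11 c2@11 c3@11 c4@16, authorship ..123123123..444..
After op 7 (insert('p')): buffer="vyzzzhhhtttpppxezhtpie" (len 22), cursors c1@14 c2@14 c3@14 c4@20, authorship ..123123123123..4444..
After op 8 (insert('w')): buffer="vyzzzhhhtttpppwwwxezhtpwie" (len 26), cursors c1@17 c2@17 c3@17 c4@24, authorship ..123123123123123..44444..

Answer: 17 17 17 24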